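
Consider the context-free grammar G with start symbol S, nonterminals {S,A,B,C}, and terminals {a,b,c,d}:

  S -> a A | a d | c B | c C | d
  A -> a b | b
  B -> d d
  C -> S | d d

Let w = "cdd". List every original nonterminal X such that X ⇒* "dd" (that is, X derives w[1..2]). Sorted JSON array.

Convert to CNF:
  S -> T0 A | T0 T2 | T3 B | T3 C | d
  A -> T0 T1 | b
  B -> T2 T2
  C -> T0 A | T0 T2 | T2 T2 | T3 B | T3 C | d
  T0 -> a
  T1 -> b
  T2 -> d
  T3 -> c

CYK table (by increasing span) — only the sub-triangle for w[1..2]:
  T[1,1] 'd' = {C,S,T2}  orig:{C,S}
  T[2,2] 'd' = {C,S,T2}  orig:{C,S}
  T[1,2] 'dd' = {B,C}

Original NTs in T[1,2] deriving "dd": ["B", "C"]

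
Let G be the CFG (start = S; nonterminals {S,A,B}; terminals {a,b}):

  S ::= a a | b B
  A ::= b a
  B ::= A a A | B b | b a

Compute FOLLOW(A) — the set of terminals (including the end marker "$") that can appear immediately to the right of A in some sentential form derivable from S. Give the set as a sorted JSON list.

Compute FIRST by fixpoint:
[1]
  A via A→b a: +{b}
  B via B→A a A: +{b}
  S via S→a a: +{a}
  S via S→b B: +{b}
  FIRST[S]={a,b}  FIRST[A]={b}  FIRST[B]={b}
[2] done
  FIRST[S]={a,b}  FIRST[A]={b}  FIRST[B]={b}

FOLLOW iteration:
FOLLOW(S) := {$}
round 1:
  B→A a A: FOLLOW(A) ⊇ FIRST(a) = {a}; new: +{a}
  B→B b: FOLLOW(B) ⊇ FIRST(b) = {b}; new: +{b}
  S→b B: FOLLOW(B) ⊇ FOLLOW(S) ⊇ {$}; new: +{$}
  FOLLOW(S)={$}  FOLLOW(A)={a}  FOLLOW(B)={$,b}
round 2:
  B→A a A: FOLLOW(A) ⊇ FOLLOW(B) ⊇ {$,b}; new: +{$,b}
  FOLLOW(S)={$}  FOLLOW(A)={$,a,b}  FOLLOW(B)={$,b}
round 3: done
  FOLLOW(S)={$}  FOLLOW(A)={$,a,b}  FOLLOW(B)={$,b}

FOLLOW(A) = ["$", "a", "b"]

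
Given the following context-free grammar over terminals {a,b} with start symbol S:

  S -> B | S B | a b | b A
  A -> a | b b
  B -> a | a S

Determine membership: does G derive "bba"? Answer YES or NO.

Convert to CNF:
  S -> S B | T0 A | T1 S | T1 T0 | a
  A -> T0 T0 | a
  B -> T1 S | a
  T0 -> b
  T1 -> a

Fill CYK table bottom-up:
  cell(0,0) b: {T0}  orig:{}
  cell(1,1) b: {T0}  orig:{}
  cell(2,2) a: {A,B,S,T1}  orig:{A,B,S}
  cell(0,1) bb: {A}
  cell(1,2) ba: {S}
  cell(0,2) bba: ∅

S ∉ T[0,2] ⇒ NO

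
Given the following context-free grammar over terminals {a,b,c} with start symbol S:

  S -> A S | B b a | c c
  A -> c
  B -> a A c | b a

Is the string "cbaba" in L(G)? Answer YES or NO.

Convert to CNF:
  S -> A S | B X4 | T1 T1
  A -> c
  B -> T0 X3 | T2 T0
  T0 -> a
  T1 -> c
  T2 -> b
  X3 -> A T1
  X4 -> T2 T0

Fill CYK table bottom-up:
  cell(0,0) c: {A,T1}  orig:{A}
  cell(1,1) b: {T2}  orig:{}
  cell(2,2) a: {T0}  orig:{}
  cell(3,3) b: {T2}  orig:{}
  cell(4,4) a: {T0}  orig:{}
  cell(0,1) cb: ∅
  cell(1,2) ba: {B,X4}  orig:{B}
  cell(2,3) ab: ∅
  cell(3,4) ba: {B,X4}  orig:{B}
  cell(0,2) cba: ∅
  cell(1,3) bab: ∅
  cell(2,4) aba: ∅
  cell(0,3) cbab: ∅
  cell(1,4) baba: {S}
  cell(0,4) cbaba: {S}

S ∈ T[0,4] ⇒ YES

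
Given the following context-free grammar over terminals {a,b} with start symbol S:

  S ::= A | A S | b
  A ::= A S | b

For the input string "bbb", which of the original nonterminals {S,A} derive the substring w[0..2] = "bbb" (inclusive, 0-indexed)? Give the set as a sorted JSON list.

CNF form of G:
  S -> A S | b
  A -> A S | b

Fill CYK table bottom-up (cells [i..j] with 0 ≤ i ≤ j ≤ 2 only):
  cell(0,0) b: {A,S}
  cell(1,1) b: {A,S}
  cell(2,2) b: {A,S}
  cell(0,1) bb: {A,S}
  cell(1,2) bb: {A,S}
  cell(0,2) bbb: {A,S}

Original NTs in T[0,2] deriving "bbb": ["A", "S"]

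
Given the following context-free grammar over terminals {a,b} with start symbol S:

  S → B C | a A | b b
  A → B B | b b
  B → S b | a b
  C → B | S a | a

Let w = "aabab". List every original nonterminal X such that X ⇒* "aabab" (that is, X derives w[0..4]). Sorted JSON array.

Convert to CNF:
  S -> B C | T0 T0 | T1 A
  A -> B B | T0 T0
  B -> S T0 | T1 T0
  C -> S T0 | S T1 | T1 T0 | a
  T0 -> b
  T1 -> a

CYK fill, restricted to cells inside w[0..4]:
  T[0,0] 'a' = {C,T1}  orig:{C}
  T[1,1] 'a' = {C,T1}  orig:{C}
  T[2,2] 'b' = {T0}  orig:{}
  T[3,3] 'a' = {C,T1}  orig:{C}
  T[4,4] 'b' = {T0}  orig:{}
  T[0,1] 'aa' = ∅
  T[1,2] 'ab' = {B,C}
  T[2,3] 'ba' = ∅
  T[3,4] 'ab' = {B,C}
  T[0,2] 'aab' = ∅
  T[1,3] 'aba' = {S}
  T[2,4] 'bab' = ∅
  T[0,3] 'aaba' = ∅
  T[1,4] 'abab' = {A,B,C,S}
  T[0,4] 'aabab' = {S}

Original NTs in T[0,4] deriving "aabab": ["S"]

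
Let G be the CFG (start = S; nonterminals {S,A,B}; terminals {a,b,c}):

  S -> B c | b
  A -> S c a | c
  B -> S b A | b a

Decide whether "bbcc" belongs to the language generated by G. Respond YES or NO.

CNF form of G:
  S -> B T0 | b
  A -> S X3 | c
  B -> S X4 | T2 T1
  T0 -> c
  T1 -> a
  T2 -> b
  X3 -> T0 T1
  X4 -> T2 A

Fill CYK table bottom-up:
  T[0,0] 'b' = {S,T2}  orig:{S}
  T[1,1] 'b' = {S,T2}  orig:{S}
  T[2,2] 'c' = {A,T0}  orig:{A}
  T[3,3] 'c' = {A,T0}  orig:{A}
  T[0,1] 'bb' = ∅
  T[1,2] 'bc' = {X4}  orig:{}
  T[2,3] 'cc' = ∅
  T[0,2] 'bbc' = {B}
  T[1,3] 'bcc' = ∅
  T[0,3] 'bbcc' = {S}

S ∈ T[0,3] ⇒ YES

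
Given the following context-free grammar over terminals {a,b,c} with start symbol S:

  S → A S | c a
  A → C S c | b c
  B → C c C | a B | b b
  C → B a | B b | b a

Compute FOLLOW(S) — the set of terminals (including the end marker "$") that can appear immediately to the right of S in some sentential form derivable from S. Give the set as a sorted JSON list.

FIRST iteration:
round 1:
  A via A→b c: +{b}
  B via B→a B: +{a}
  B via B→b b: +{b}
  C via C→B a: +{a,b}
  S via S→A S: +{b}
  S via S→c a: +{c}
  FIRST[S]={b,c}  FIRST[A]={b}  FIRST[B]={a,b}  FIRST[C]={a,b}
round 2:
  A via A→C S c: +{a}
  S via S→A S: +{a}
  FIRST[S]={a,b,c}  FIRST[A]={a,b}  FIRST[B]={a,b}  FIRST[C]={a,b}
round 3: done
  FIRST[S]={a,b,c}  FIRST[A]={a,b}  FIRST[B]={a,b}  FIRST[C]={a,b}

Compute FOLLOW by fixpoint:
FOLLOW(S) := {$}
round 1:
  A→C S c: FOLLOW(C) ⊇ FIRST(S) = {a,b,c}; new: +{a,b,c}
  A→C S c: FOLLOW(S) ⊇ FIRST(c) = {c}; new: +{c}
  C→B a: FOLLOW(B) ⊇ FIRST(a) = {a}; new: +{a}
  C→B b: FOLLOW(B) ⊇ FIRST(b) = {b}; new: +{b}
  S→A S: FOLLOW(A) ⊇ FIRST(S) = {a,b,c}; new: +{a,b,c}
  FOLLOW(S)={$,c}  FOLLOW(A)={a,b,c}  FOLLOW(B)={a,b}  FOLLOW(C)={a,b,c}
round 2: (stable)
  FOLLOW(S)={$,c}  FOLLOW(A)={a,b,c}  FOLLOW(B)={a,b}  FOLLOW(C)={a,b,c}

FOLLOW(S) = ["$", "c"]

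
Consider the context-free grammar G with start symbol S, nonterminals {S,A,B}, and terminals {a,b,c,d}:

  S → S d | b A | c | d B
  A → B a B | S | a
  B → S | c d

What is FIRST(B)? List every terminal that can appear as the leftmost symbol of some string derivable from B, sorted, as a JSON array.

FIRST sets, iterate to fixpoint:
round 1:
  A via A→a: +{a}
  B via B→c d: +{c}
  S via S→b A: +{b}
  S via S→c: +{c}
  S via S→d B: +{d}
  FIRST(S)={b,c,d}  FIRST(A)={a}  FIRST(B)={c}
round 2:
  A via A→B a B: +{c}
  A via A→S: +{b,d}
  B via B→S: +{b,d}
  FIRST(S)={b,c,d}  FIRST(A)={a,b,c,d}  FIRST(B)={b,c,d}
round 3: (stable)
  FIRST(S)={b,c,d}  FIRST(A)={a,b,c,d}  FIRST(B)={b,c,d}

FIRST(B) = ["b", "c", "d"]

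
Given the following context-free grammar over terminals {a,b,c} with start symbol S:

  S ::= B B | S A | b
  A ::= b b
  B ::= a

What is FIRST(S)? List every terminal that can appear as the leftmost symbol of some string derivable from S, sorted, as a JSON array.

FIRST sets, iterate to fixpoint:
[1]
  A via A→b b: +{b}
  B via B→a: +{a}
  S via S→B B: +{a}
  S via S→b: +{b}
  S: {a,b}  A: {b}  B: {a}
[2] — fixpoint
  S: {a,b}  A: {b}  B: {a}

FIRST(S) = ["a", "b"]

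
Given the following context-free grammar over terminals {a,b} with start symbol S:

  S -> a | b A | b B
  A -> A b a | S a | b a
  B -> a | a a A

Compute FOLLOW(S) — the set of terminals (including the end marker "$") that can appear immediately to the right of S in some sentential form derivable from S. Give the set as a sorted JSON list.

FIRST iteration:
[1]
  A via A→b a: +{b}
  B via B→a: +{a}
  S via S→a: +{a}
  S via S→b A: +{b}
  FIRST(S)={a,b}  FIRST(A)={b}  FIRST(B)={a}
[2]
  A via A→S a: +{a}
  FIRST(S)={a,b}  FIRST(A)={a,b}  FIRST(B)={a}
[3] — fixpoint
  FIRST(S)={a,b}  FIRST(A)={a,b}  FIRST(B)={a}

FOLLOW sets:
seed FOLLOW(S) with $
pass 1:
  A→A b a: FOLLOW(A) ⊇ FIRST(b) = {b}; new: +{b}
  A→S a: FOLLOW(S) ⊇ FIRST(a) = {a}; new: +{a}
  S→b A: FOLLOW(A) ⊇ FOLLOW(S) ⊇ {$,a}; new: +{$,a}
  S→b B: FOLLOW(B) ⊇ FOLLOW(S) ⊇ {$,a}; new: +{$,a}
  FOLLOW(S)={$,a}  FOLLOW(A)={$,a,b}  FOLLOW(B)={$,a}
pass 2: (no change)
  FOLLOW(S)={$,a}  FOLLOW(A)={$,a,b}  FOLLOW(B)={$,a}

FOLLOW(S) = ["$", "a"]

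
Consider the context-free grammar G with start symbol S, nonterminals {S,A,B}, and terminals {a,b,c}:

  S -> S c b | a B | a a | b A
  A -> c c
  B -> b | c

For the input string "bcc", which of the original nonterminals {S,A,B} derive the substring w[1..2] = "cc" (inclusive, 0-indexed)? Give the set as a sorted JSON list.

CNF form of G:
  S -> S X3 | T1 A | T2 B | T2 T2
  A -> T0 T0
  B -> b | c
  T0 -> c
  T1 -> b
  T2 -> a
  X3 -> T0 T1

Fill CYK table bottom-up, restricted to cells inside w[1..2]:
  cell(1,1) c: {B,T0}  orig:{B}
  cell(2,2) c: {B,T0}  orig:{B}
  cell(1,2) cc: {A}

Original NTs in T[1,2] deriving "cc": ["A"]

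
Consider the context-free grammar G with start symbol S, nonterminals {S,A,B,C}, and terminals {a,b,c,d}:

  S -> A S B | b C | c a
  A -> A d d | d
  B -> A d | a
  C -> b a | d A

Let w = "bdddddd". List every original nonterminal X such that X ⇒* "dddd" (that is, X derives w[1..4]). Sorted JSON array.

CNF form of G:
  S -> A X5 | T1 C | T3 T2
  A -> A X4 | d
  B -> A T0 | a
  C -> T0 A | T1 T2
  T0 -> d
  T1 -> b
  T2 -> a
  T3 -> c
  X4 -> T0 T0
  X5 -> S B

CYK fill — only the sub-triangle for w[1..4]:
  cell(1,1) d: {A,T0}  orig:{A}
  cell(2,2) d: {A,T0}  orig:{A}
  cell(3,3) d: {A,T0}  orig:{A}
  cell(4,4) d: {A,T0}  orig:{A}
  cell(1,2) dd: {B,C,X4}  orig:{B,C}
  cell(2,3) dd: {B,C,X4}  orig:{B,C}
  cell(3,4) dd: {B,C,X4}  orig:{B,C}
  cell(1,3) ddd: {A}
  cell(2,4) ddd: {A}
  cell(1,4) dddd: {B,C}

Original NTs in T[1,4] deriving "dddd": ["B", "C"]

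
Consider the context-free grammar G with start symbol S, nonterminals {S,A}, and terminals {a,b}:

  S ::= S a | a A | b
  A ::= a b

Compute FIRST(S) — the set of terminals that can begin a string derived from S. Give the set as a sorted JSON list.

FIRST sets, iterate to fixpoint:
pass 1:
  A via A→a b: +{a}
  S via S→a A: +{a}
  S via S→b: +{b}
  S: {a,b}  A: {a}
pass 2: (no change)
  S: {a,b}  A: {a}

FIRST(S) = ["a", "b"]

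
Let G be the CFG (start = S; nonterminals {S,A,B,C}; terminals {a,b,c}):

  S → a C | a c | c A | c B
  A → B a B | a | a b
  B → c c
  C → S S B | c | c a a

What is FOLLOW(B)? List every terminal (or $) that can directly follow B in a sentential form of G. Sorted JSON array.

FIRST sets, iterate to fixpoint:
round 1:
  A via A→a: +{a}
  B via B→c c: +{c}
  C via C→c: +{c}
  S via S→a C: +{a}
  S via S→c A: +{c}
  FIRST(S)={a,c}  FIRST(A)={a}  FIRST(B)={c}  FIRST(C)={c}
round 2:
  A via A→B a B: +{c}
  C via C→S S B: +{a}
  FIRST(S)={a,c}  FIRST(A)={a,c}  FIRST(B)={c}  FIRST(C)={a,c}
round 3: (no change)
  FIRST(S)={a,c}  FIRST(A)={a,c}  FIRST(B)={c}  FIRST(C)={a,c}

FOLLOW sets:
seed FOLLOW(S) with $
iter 1:
  A→B a B: FOLLOW(B) ⊇ FIRST(a) = {a}; new: +{a}
  C→S S B: FOLLOW(S) ⊇ FIRST(S) = {a,c}; new: +{a,c}
  S→a C: FOLLOW(C) ⊇ FOLLOW(S) ⊇ {$,a,c}; new: +{$,a,c}
  S→c A: FOLLOW(A) ⊇ FOLLOW(S) ⊇ {$,a,c}; new: +{$,a,c}
  S→c B: FOLLOW(B) ⊇ FOLLOW(S) ⊇ {$,a,c}; new: +{$,c}
  FOLLOW[S]={$,a,c}  FOLLOW[A]={$,a,c}  FOLLOW[B]={$,a,c}  FOLLOW[C]={$,a,c}
iter 2: — fixpoint
  FOLLOW[S]={$,a,c}  FOLLOW[A]={$,a,c}  FOLLOW[B]={$,a,c}  FOLLOW[C]={$,a,c}

FOLLOW(B) = ["$", "a", "c"]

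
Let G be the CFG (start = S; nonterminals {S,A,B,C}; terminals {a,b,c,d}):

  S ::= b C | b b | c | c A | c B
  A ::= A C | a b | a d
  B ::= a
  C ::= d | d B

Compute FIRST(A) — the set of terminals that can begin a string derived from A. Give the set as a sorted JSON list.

Compute FIRST by fixpoint:
iter 1:
  A via A→a b: +{a}
  B via B→a: +{a}
  C via C→d: +{d}
  S via S→b C: +{b}
  S via S→c: +{c}
  FIRST(S)={b,c}  FIRST(A)={a}  FIRST(B)={a}  FIRST(C)={d}
iter 2: (stable)
  FIRST(S)={b,c}  FIRST(A)={a}  FIRST(B)={a}  FIRST(C)={d}

FIRST(A) = ["a"]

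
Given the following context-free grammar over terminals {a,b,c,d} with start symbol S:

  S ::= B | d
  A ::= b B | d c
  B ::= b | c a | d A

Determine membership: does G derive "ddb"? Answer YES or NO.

CNF form of G:
  S -> T1 A | T2 T3 | b | d
  A -> T0 B | T1 T2
  B -> T1 A | T2 T3 | b
  T0 -> b
  T1 -> d
  T2 -> c
  T3 -> a

CYK fill:
  [0..0]={S,T1}  "d"  orig:{S}
  [1..1]={S,T1}  "d"  orig:{S}
  [2..2]={B,S,T0}  "b"  orig:{B,S}
  [0..1]=∅  "dd"
  [1..2]=∅  "db"
  [0..2]=∅  "ddb"

S ∉ T[0,2] ⇒ NO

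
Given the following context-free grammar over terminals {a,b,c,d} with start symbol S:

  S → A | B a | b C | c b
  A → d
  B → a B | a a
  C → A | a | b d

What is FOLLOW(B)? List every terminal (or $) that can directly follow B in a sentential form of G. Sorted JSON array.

FIRST iteration:
iter 1:
  A via A→d: +{d}
  B via B→a B: +{a}
  C via C→A: +{d}
  C via C→a: +{a}
  C via C→b d: +{b}
  S via S→A: +{d}
  S via S→B a: +{a}
  S via S→b C: +{b}
  S via S→c b: +{c}
  FIRST(S)={a,b,c,d}  FIRST(A)={d}  FIRST(B)={a}  FIRST(C)={a,b,d}
iter 2: — fixpoint
  FIRST(S)={a,b,c,d}  FIRST(A)={d}  FIRST(B)={a}  FIRST(C)={a,b,d}

Compute FOLLOW by fixpoint:
seed FOLLOW(S) with $
iter 1:
  S→A: FOLLOW(A) ⊇ FOLLOW(S) ⊇ {$}; new: +{$}
  S→B a: FOLLOW(B) ⊇ FIRST(a) = {a}; new: +{a}
  S→b C: FOLLOW(C) ⊇ FOLLOW(S) ⊇ {$}; new: +{$}
  FOLLOW(S)={$}  FOLLOW(A)={$}  FOLLOW(B)={a}  FOLLOW(C)={$}
iter 2: done
  FOLLOW(S)={$}  FOLLOW(A)={$}  FOLLOW(B)={a}  FOLLOW(C)={$}

FOLLOW(B) = ["a"]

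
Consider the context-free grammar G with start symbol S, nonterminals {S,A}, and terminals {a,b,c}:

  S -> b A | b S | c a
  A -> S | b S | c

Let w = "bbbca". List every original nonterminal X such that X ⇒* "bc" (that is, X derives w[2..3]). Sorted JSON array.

Convert to CNF:
  S -> T0 A | T0 S | T1 T2
  A -> T0 A | T0 S | T1 T2 | c
  T0 -> b
  T1 -> c
  T2 -> a

CYK fill, restricted to cells inside w[2..3]:
  cell(2,2) b: {T0}  orig:{}
  cell(3,3) c: {A,T1}  orig:{A}
  cell(2,3) bc: {A,S}

Original NTs in T[2,3] deriving "bc": ["A", "S"]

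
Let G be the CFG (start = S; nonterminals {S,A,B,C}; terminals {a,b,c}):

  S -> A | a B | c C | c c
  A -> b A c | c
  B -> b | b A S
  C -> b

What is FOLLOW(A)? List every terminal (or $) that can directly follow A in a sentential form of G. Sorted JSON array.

Compute FIRST by fixpoint:
[1]
  A via A→b A c: +{b}
  A via A→c: +{c}
  B via B→b: +{b}
  C via C→b: +{b}
  S via S→A: +{b,c}
  S via S→a B: +{a}
  FIRST[S]={a,b,c}  FIRST[A]={b,c}  FIRST[B]={b}  FIRST[C]={b}
[2] done
  FIRST[S]={a,b,c}  FIRST[A]={b,c}  FIRST[B]={b}  FIRST[C]={b}

FOLLOW sets:
FOLLOW(S) := {$}
[1]
  A→b A c: FOLLOW(A) ⊇ FIRST(c) = {c}; new: +{c}
  B→b A S: FOLLOW(A) ⊇ FIRST(S) = {a,b,c}; new: +{a,b}
  S→A: FOLLOW(A) ⊇ FOLLOW(S) ⊇ {$}; new: +{$}
  S→a B: FOLLOW(B) ⊇ FOLLOW(S) ⊇ {$}; new: +{$}
  S→c C: FOLLOW(C) ⊇ FOLLOW(S) ⊇ {$}; new: +{$}
  FOLLOW[S]={$}  FOLLOW[A]={$,a,b,c}  FOLLOW[B]={$}  FOLLOW[C]={$}
[2] done
  FOLLOW[S]={$}  FOLLOW[A]={$,a,b,c}  FOLLOW[B]={$}  FOLLOW[C]={$}

FOLLOW(A) = ["$", "a", "b", "c"]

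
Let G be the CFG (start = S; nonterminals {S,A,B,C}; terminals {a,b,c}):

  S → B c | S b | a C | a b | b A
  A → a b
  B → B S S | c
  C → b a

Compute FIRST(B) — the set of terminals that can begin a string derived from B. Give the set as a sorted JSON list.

FIRST iteration:
round 1:
  A via A→a b: +{a}
  B via B→c: +{c}
  C via C→b a: +{b}
  S via S→B c: +{c}
  S via S→a C: +{a}
  S via S→b A: +{b}
  FIRST(S)={a,b,c}  FIRST(A)={a}  FIRST(B)={c}  FIRST(C)={b}
round 2: done
  FIRST(S)={a,b,c}  FIRST(A)={a}  FIRST(B)={c}  FIRST(C)={b}

FIRST(B) = ["c"]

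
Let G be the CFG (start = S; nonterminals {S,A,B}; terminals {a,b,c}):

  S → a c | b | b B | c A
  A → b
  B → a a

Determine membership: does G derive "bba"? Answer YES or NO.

CNF form of G:
  S -> T0 T1 | T1 A | T2 B | b
  A -> b
  B -> T0 T0
  T0 -> a
  T1 -> c
  T2 -> b

Fill CYK table bottom-up:
  T[0,0] 'b' = {A,S,T2}  orig:{A,S}
  T[1,1] 'b' = {A,S,T2}  orig:{A,S}
  T[2,2] 'a' = {T0}  orig:{}
  T[0,1] 'bb' = ∅
  T[1,2] 'ba' = ∅
  T[0,2] 'bba' = ∅

S ∉ T[0,2] ⇒ NO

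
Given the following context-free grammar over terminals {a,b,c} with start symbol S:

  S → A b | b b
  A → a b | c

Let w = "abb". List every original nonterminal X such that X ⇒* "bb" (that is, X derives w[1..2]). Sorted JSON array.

CNF form of G:
  S -> A T1 | T1 T1
  A -> T0 T1 | c
  T0 -> a
  T1 -> b

CYK fill (cells [i..j] with 1 ≤ i ≤ j ≤ 2 only):
  cell(1,1) b: {T1}  orig:{}
  cell(2,2) b: {T1}  orig:{}
  cell(1,2) bb: {S}

Original NTs in T[1,2] deriving "bb": ["S"]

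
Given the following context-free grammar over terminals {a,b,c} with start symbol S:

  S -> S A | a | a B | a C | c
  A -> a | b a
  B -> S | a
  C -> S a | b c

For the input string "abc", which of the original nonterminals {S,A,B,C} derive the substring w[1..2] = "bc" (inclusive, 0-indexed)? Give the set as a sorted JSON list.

CNF form of G:
  S -> S A | T1 B | T1 C | a | c
  A -> T0 T1 | a
  B -> S A | T1 B | T1 C | a | c
  C -> S T1 | T0 T2
  T0 -> b
  T1 -> a
  T2 -> c

CYK table (by increasing span) — only the sub-triangle for w[1..2]:
  T[1,1] 'b' = {T0}  orig:{}
  T[2,2] 'c' = {B,S,T2}  orig:{B,S}
  T[1,2] 'bc' = {C}

Original NTs in T[1,2] deriving "bc": ["C"]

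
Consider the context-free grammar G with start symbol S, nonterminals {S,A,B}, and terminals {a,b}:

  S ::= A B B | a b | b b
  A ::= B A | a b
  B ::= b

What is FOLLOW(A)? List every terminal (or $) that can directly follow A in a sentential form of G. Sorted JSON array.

Compute FIRST by fixpoint:
round 1:
  A via A→a b: +{a}
  B via B→b: +{b}
  S via S→A B B: +{a}
  S via S→b b: +{b}
  S: {a,b}  A: {a}  B: {b}
round 2:
  A via A→B A: +{b}
  S: {a,b}  A: {a,b}  B: {b}
round 3: (stable)
  S: {a,b}  A: {a,b}  B: {b}

FOLLOW sets:
FOLLOW(S) := {$}
round 1:
  A→B A: FOLLOW(B) ⊇ FIRST(A) = {a,b}; new: +{a,b}
  S→A B B: FOLLOW(A) ⊇ FIRST(B) = {b}; new: +{b}
  S→A B B: FOLLOW(B) ⊇ FOLLOW(S) ⊇ {$}; new: +{$}
  S: {$}  A: {b}  B: {$,a,b}
round 2: — fixpoint
  S: {$}  A: {b}  B: {$,a,b}

FOLLOW(A) = ["b"]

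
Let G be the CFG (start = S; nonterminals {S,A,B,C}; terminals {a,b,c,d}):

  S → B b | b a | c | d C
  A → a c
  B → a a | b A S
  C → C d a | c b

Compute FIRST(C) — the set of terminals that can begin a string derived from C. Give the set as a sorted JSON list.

FIRST iteration:
pass 1:
  A via A→a c: +{a}
  B via B→a a: +{a}
  B via B→b A S: +{b}
  C via C→c b: +{c}
  S via S→B b: +{a,b}
  S via S→c: +{c}
  S via S→d C: +{d}
  S: {a,b,c,d}  A: {a}  B: {a,b}  C: {c}
pass 2: (stable)
  S: {a,b,c,d}  A: {a}  B: {a,b}  C: {c}

FIRST(C) = ["c"]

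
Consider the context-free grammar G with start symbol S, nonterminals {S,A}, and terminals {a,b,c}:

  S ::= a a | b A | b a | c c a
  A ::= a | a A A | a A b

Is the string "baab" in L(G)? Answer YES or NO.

CNF form of G:
  S -> T0 T0 | T1 A | T1 T0 | T2 X5
  A -> T0 X3 | T0 X4 | a
  T0 -> a
  T1 -> b
  T2 -> c
  X3 -> A A
  X4 -> A T1
  X5 -> T2 T0

Fill CYK table bottom-up:
  cell(0,0) b: {T1}  orig:{}
  cell(1,1) a: {A,T0}  orig:{A}
  cell(2,2) a: {A,T0}  orig:{A}
  cell(3,3) b: {T1}  orig:{}
  cell(0,1) ba: {S}
  cell(1,2) aa: {S,X3}  orig:{S}
  cell(2,3) ab: {X4}  orig:{}
  cell(0,2) baa: ∅
  cell(1,3) aab: {A}
  cell(0,3) baab: {S}

S ∈ T[0,3] ⇒ YES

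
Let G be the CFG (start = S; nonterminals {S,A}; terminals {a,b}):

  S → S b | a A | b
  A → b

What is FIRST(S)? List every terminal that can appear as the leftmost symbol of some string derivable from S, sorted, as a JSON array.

FIRST sets, iterate to fixpoint:
round 1:
  A via A→b: +{b}
  S via S→a A: +{a}
  S via S→b: +{b}
  S: {a,b}  A: {b}
round 2: done
  S: {a,b}  A: {b}

FIRST(S) = ["a", "b"]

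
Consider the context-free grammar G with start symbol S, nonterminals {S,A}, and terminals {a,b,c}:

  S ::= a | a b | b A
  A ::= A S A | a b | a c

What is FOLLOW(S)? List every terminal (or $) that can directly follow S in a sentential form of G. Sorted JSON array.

FIRST iteration:
pass 1:
  A via A→a b: +{a}
  S via S→a: +{a}
  S via S→b A: +{b}
  FIRST(S)={a,b}  FIRST(A)={a}
pass 2: — fixpoint
  FIRST(S)={a,b}  FIRST(A)={a}

Compute FOLLOW by fixpoint:
FOLLOW(S) := {$}
round 1:
  A→A S A: FOLLOW(A) ⊇ FIRST(S) = {a,b}; new: +{a,b}
  A→A S A: FOLLOW(S) ⊇ FIRST(A) = {a}; new: +{a}
  S→b A: FOLLOW(A) ⊇ FOLLOW(S) ⊇ {$,a}; new: +{$}
  FOLLOW[S]={$,a}  FOLLOW[A]={$,a,b}
round 2: — fixpoint
  FOLLOW[S]={$,a}  FOLLOW[A]={$,a,b}

FOLLOW(S) = ["$", "a"]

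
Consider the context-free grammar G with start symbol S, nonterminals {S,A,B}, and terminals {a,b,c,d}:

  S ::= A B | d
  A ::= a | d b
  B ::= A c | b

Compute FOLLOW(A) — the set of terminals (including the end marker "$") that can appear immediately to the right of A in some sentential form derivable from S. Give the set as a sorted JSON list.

FIRST iteration:
pass 1:
  A via A→a: +{a}
  A via A→d b: +{d}
  B via B→A c: +{a,d}
  B via B→b: +{b}
  S via S→A B: +{a,d}
  FIRST[S]={a,d}  FIRST[A]={a,d}  FIRST[B]={a,b,d}
pass 2: done
  FIRST[S]={a,d}  FIRST[A]={a,d}  FIRST[B]={a,b,d}

FOLLOW iteration:
FOLLOW(S) := {$}
pass 1:
  B→A c: FOLLOW(A) ⊇ FIRST(c) = {c}; new: +{c}
  S→A B: FOLLOW(A) ⊇ FIRST(B) = {a,b,d}; new: +{a,b,d}
  S→A B: FOLLOW(B) ⊇ FOLLOW(S) ⊇ {$}; new: +{$}
  S: {$}  A: {a,b,c,d}  B: {$}
pass 2: (no change)
  S: {$}  A: {a,b,c,d}  B: {$}

FOLLOW(A) = ["a", "b", "c", "d"]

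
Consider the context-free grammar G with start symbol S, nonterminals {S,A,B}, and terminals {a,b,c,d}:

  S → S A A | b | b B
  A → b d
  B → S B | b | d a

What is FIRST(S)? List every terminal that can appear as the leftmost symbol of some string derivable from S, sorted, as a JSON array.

Compute FIRST by fixpoint:
iter 1:
  A via A→b d: +{b}
  B via B→b: +{b}
  B via B→d a: +{d}
  S via S→b: +{b}
  FIRST(S)={b}  FIRST(A)={b}  FIRST(B)={b,d}
iter 2: (no change)
  FIRST(S)={b}  FIRST(A)={b}  FIRST(B)={b,d}

FIRST(S) = ["b"]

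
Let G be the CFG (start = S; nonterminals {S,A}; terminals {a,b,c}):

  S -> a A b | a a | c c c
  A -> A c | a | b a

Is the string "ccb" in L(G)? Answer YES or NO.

Convert to CNF:
  S -> T0 X4 | T2 T2 | T2 X3
  A -> A T0 | T1 T2 | a
  T0 -> c
  T1 -> b
  T2 -> a
  X3 -> A T1
  X4 -> T0 T0

CYK fill:
  T[0,0] 'c' = {T0}  orig:{}
  T[1,1] 'c' = {T0}  orig:{}
  T[2,2] 'b' = {T1}  orig:{}
  T[0,1] 'cc' = {X4}  orig:{}
  T[1,2] 'cb' = ∅
  T[0,2] 'ccb' = ∅

S ∉ T[0,2] ⇒ NO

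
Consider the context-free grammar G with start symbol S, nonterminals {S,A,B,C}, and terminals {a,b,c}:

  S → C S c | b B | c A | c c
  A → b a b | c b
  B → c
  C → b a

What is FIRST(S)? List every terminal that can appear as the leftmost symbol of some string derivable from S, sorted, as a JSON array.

FIRST sets, iterate to fixpoint:
pass 1:
  A via A→b a b: +{b}
  A via A→c b: +{c}
  B via B→c: +{c}
  C via C→b a: +{b}
  S via S→C S c: +{b}
  S via S→c A: +{c}
  S: {b,c}  A: {b,c}  B: {c}  C: {b}
pass 2: done
  S: {b,c}  A: {b,c}  B: {c}  C: {b}

FIRST(S) = ["b", "c"]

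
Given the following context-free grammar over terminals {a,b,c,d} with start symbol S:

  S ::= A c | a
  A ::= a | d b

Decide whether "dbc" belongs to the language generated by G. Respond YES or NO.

CNF form of G:
  S -> A T2 | a
  A -> T0 T1 | a
  T0 -> d
  T1 -> b
  T2 -> c

Fill CYK table bottom-up:
  cell(0,0) d: {T0}  orig:{}
  cell(1,1) b: {T1}  orig:{}
  cell(2,2) c: {T2}  orig:{}
  cell(0,1) db: {A}
  cell(1,2) bc: ∅
  cell(0,2) dbc: {S}

S ∈ T[0,2] ⇒ YES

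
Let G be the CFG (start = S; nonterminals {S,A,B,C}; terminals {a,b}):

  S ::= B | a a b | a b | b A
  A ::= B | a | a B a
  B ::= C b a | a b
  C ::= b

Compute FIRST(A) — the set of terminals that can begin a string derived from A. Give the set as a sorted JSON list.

FIRST iteration:
pass 1:
  A via A→a: +{a}
  B via B→a b: +{a}
  C via C→b: +{b}
  S via S→B: +{a}
  S via S→b A: +{b}
  FIRST[S]={a,b}  FIRST[A]={a}  FIRST[B]={a}  FIRST[C]={b}
pass 2:
  B via B→C b a: +{b}
  FIRST[S]={a,b}  FIRST[A]={a}  FIRST[B]={a,b}  FIRST[C]={b}
pass 3:
  A via A→B: +{b}
  FIRST[S]={a,b}  FIRST[A]={a,b}  FIRST[B]={a,b}  FIRST[C]={b}
pass 4: done
  FIRST[S]={a,b}  FIRST[A]={a,b}  FIRST[B]={a,b}  FIRST[C]={b}

FIRST(A) = ["a", "b"]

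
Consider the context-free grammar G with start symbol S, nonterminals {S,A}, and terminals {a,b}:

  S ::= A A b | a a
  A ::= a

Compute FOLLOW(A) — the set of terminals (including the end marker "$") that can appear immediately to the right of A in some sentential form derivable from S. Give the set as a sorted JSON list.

FIRST iteration:
round 1:
  A via A→a: +{a}
  S via S→A A b: +{a}
  S: {a}  A: {a}
round 2: done
  S: {a}  A: {a}

Compute FOLLOW by fixpoint:
seed FOLLOW(S) with $
round 1:
  S→A A b: FOLLOW(A) ⊇ FIRST(A) = {a}; new: +{a}
  S→A A b: FOLLOW(A) ⊇ FIRST(b) = {b}; new: +{b}
  FOLLOW[S]={$}  FOLLOW[A]={a,b}
round 2: (stable)
  FOLLOW[S]={$}  FOLLOW[A]={a,b}

FOLLOW(A) = ["a", "b"]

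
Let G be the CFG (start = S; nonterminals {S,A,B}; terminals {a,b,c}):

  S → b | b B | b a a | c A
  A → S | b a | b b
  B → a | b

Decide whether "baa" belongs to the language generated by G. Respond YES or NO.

Convert to CNF:
  S -> T0 B | T0 X4 | T2 A | b
  A -> T0 B | T0 T0 | T0 T1 | T0 X3 | T2 A | b
  B -> a | b
  T0 -> b
  T1 -> a
  T2 -> c
  X3 -> T1 T1
  X4 -> T1 T1

CYK table (by increasing span):
  cell(0,0) b: {A,B,S,T0}  orig:{A,B,S}
  cell(1,1) a: {B,T1}  orig:{B}
  cell(2,2) a: {B,T1}  orig:{B}
  cell(0,1) ba: {A,S}
  cell(1,2) aa: {X3,X4}  orig:{}
  cell(0,2) baa: {A,S}

S ∈ T[0,2] ⇒ YES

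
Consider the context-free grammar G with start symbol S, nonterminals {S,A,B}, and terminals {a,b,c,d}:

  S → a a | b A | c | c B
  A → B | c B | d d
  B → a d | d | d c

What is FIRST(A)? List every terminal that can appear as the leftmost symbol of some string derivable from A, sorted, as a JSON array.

Compute FIRST by fixpoint:
round 1:
  A via A→c B: +{c}
  A via A→d d: +{d}
  B via B→a d: +{a}
  B via B→d: +{d}
  S via S→a a: +{a}
  S via S→b A: +{b}
  S via S→c: +{c}
  FIRST[S]={a,b,c}  FIRST[A]={c,d}  FIRST[B]={a,d}
round 2:
  A via A→B: +{a}
  FIRST[S]={a,b,c}  FIRST[A]={a,c,d}  FIRST[B]={a,d}
round 3: (no change)
  FIRST[S]={a,b,c}  FIRST[A]={a,c,d}  FIRST[B]={a,d}

FIRST(A) = ["a", "c", "d"]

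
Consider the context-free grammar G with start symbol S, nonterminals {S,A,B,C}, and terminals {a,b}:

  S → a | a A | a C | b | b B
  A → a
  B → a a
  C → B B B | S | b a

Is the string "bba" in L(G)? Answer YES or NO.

Convert to CNF:
  S -> T0 A | T0 C | T1 B | a | b
  A -> a
  B -> T0 T0
  C -> B X2 | T0 A | T0 C | T1 B | T1 T0 | a | b
  T0 -> a
  T1 -> b
  X2 -> B B

CYK fill:
  cell(0,0) b: {C,S,T1}  orig:{C,S}
  cell(1,1) b: {C,S,T1}  orig:{C,S}
  cell(2,2) a: {A,C,S,T0}  orig:{A,C,S}
  cell(0,1) bb: ∅
  cell(1,2) ba: {C}
  cell(0,2) bba: ∅

S ∉ T[0,2] ⇒ NO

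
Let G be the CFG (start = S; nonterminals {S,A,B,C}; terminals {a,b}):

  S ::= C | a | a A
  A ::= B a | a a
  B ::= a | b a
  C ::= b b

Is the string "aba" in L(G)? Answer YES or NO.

CNF form of G:
  S -> T0 A | T1 T1 | a
  A -> B T0 | T0 T0
  B -> T1 T0 | a
  C -> T1 T1
  T0 -> a
  T1 -> b

CYK table (by increasing span):
  T[0,0] 'a' = {B,S,T0}  orig:{B,S}
  T[1,1] 'b' = {T1}  orig:{}
  T[2,2] 'a' = {B,S,T0}  orig:{B,S}
  T[0,1] 'ab' = ∅
  T[1,2] 'ba' = {B}
  T[0,2] 'aba' = ∅

S ∉ T[0,2] ⇒ NO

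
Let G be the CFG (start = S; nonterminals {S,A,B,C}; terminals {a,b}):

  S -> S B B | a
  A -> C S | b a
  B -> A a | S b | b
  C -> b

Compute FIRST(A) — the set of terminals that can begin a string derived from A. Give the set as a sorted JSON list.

Compute FIRST by fixpoint:
iter 1:
  A via A→b a: +{b}
  B via B→A a: +{b}
  C via C→b: +{b}
  S via S→a: +{a}
  S: {a}  A: {b}  B: {b}  C: {b}
iter 2:
  B via B→S b: +{a}
  S: {a}  A: {b}  B: {a,b}  C: {b}
iter 3: (no change)
  S: {a}  A: {b}  B: {a,b}  C: {b}

FIRST(A) = ["b"]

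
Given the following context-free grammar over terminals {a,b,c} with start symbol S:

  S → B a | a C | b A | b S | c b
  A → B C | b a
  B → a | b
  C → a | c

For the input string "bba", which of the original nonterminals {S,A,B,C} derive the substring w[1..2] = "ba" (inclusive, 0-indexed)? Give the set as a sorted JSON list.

Convert to CNF:
  S -> B T1 | T0 A | T0 S | T1 C | T2 T0
  A -> B C | T0 T1
  B -> a | b
  C -> a | c
  T0 -> b
  T1 -> a
  T2 -> c

CYK fill, restricted to cells inside w[1..2]:
  cell(1,1) b: {B,T0}  orig:{B}
  cell(2,2) a: {B,C,T1}  orig:{B,C}
  cell(1,2) ba: {A,S}

Original NTs in T[1,2] deriving "ba": ["A", "S"]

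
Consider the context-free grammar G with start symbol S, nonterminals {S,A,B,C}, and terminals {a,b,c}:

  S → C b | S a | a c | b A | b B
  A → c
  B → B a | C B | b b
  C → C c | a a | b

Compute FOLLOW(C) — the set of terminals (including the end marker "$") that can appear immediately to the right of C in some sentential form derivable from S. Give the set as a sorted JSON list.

Compute FIRST by fixpoint:
[1]
  A via A→c: +{c}
  B via B→b b: +{b}
  C via C→a a: +{a}
  C via C→b: +{b}
  S via S→C b: +{a,b}
  FIRST(S)={a,b}  FIRST(A)={c}  FIRST(B)={b}  FIRST(C)={a,b}
[2]
  B via B→C B: +{a}
  FIRST(S)={a,b}  FIRST(A)={c}  FIRST(B)={a,b}  FIRST(C)={a,b}
[3] (stable)
  FIRST(S)={a,b}  FIRST(A)={c}  FIRST(B)={a,b}  FIRST(C)={a,b}

Compute FOLLOW by fixpoint:
seed FOLLOW(S) with $
pass 1:
  B→B a: FOLLOW(B) ⊇ FIRST(a) = {a}; new: +{a}
  B→C B: FOLLOW(C) ⊇ FIRST(B) = {a,b}; new: +{a,b}
  C→C c: FOLLOW(C) ⊇ FIRST(c) = {c}; new: +{c}
  S→S a: FOLLOW(S) ⊇ FIRST(a) = {a}; new: +{a}
  S→b A: FOLLOW(A) ⊇ FOLLOW(S) ⊇ {$,a}; new: +{$,a}
  S→b B: FOLLOW(B) ⊇ FOLLOW(S) ⊇ {$,a}; new: +{$}
  FOLLOW(S)={$,a}  FOLLOW(A)={$,a}  FOLLOW(B)={$,a}  FOLLOW(C)={a,b,c}
pass 2: done
  FOLLOW(S)={$,a}  FOLLOW(A)={$,a}  FOLLOW(B)={$,a}  FOLLOW(C)={a,b,c}

FOLLOW(C) = ["a", "b", "c"]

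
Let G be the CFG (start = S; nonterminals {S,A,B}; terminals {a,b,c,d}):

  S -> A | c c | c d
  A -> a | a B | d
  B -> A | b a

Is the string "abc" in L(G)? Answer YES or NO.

CNF form of G:
  S -> T0 B | T2 T2 | T2 T3 | a | d
  A -> T0 B | a | d
  B -> T0 B | T1 T0 | a | d
  T0 -> a
  T1 -> b
  T2 -> c
  T3 -> d

CYK fill:
  T[0,0] 'a' = {A,B,S,T0}  orig:{A,B,S}
  T[1,1] 'b' = {T1}  orig:{}
  T[2,2] 'c' = {T2}  orig:{}
  T[0,1] 'ab' = ∅
  T[1,2] 'bc' = ∅
  T[0,2] 'abc' = ∅

S ∉ T[0,2] ⇒ NO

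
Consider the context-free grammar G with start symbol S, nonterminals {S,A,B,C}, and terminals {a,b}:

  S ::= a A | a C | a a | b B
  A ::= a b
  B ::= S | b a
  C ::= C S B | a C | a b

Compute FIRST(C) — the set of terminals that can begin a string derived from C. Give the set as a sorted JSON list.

FIRST iteration:
pass 1:
  A via A→a b: +{a}
  B via B→b a: +{b}
  C via C→a C: +{a}
  S via S→a A: +{a}
  S via S→b B: +{b}
  FIRST(S)={a,b}  FIRST(A)={a}  FIRST(B)={b}  FIRST(C)={a}
pass 2:
  B via B→S: +{a}
  FIRST(S)={a,b}  FIRST(A)={a}  FIRST(B)={a,b}  FIRST(C)={a}
pass 3: (no change)
  FIRST(S)={a,b}  FIRST(A)={a}  FIRST(B)={a,b}  FIRST(C)={a}

FIRST(C) = ["a"]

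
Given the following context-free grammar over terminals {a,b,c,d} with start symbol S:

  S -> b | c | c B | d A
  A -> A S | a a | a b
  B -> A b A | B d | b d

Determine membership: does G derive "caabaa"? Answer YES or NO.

Convert to CNF:
  S -> T2 A | T3 B | b | c
  A -> A S | T0 T0 | T0 T1
  B -> A X4 | B T2 | T1 T2
  T0 -> a
  T1 -> b
  T2 -> d
  T3 -> c
  X4 -> T1 A

CYK table (by increasing span):
  cell(0,0) c: {S,T3}  orig:{S}
  cell(1,1) a: {T0}  orig:{}
  cell(2,2) a: {T0}  orig:{}
  cell(3,3) b: {S,T1}  orig:{S}
  cell(4,4) a: {T0}  orig:{}
  cell(5,5) a: {T0}  orig:{}
  cell(0,1) ca: ∅
  cell(1,2) aa: {A}
  cell(2,3) ab: {A}
  cell(3,4) ba: ∅
  cell(4,5) aa: {A}
  cell(0,2) caa: ∅
  cell(1,3) aab: {A}
  cell(2,4) aba: ∅
  cell(3,5) baa: {X4}  orig:{}
  cell(0,3) caab: ∅
  cell(1,4) aaba: ∅
  cell(2,5) abaa: ∅
  cell(0,4) caaba: ∅
  cell(1,5) aabaa: {B}
  cell(0,5) caabaa: {S}

S ∈ T[0,5] ⇒ YES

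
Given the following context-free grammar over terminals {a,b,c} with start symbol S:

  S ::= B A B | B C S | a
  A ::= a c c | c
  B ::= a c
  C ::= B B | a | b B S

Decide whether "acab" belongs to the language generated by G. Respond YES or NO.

Convert to CNF:
  S -> B X5 | B X6 | a
  A -> T0 X3 | c
  B -> T0 T1
  C -> B B | T2 X4 | a
  T0 -> a
  T1 -> c
  T2 -> b
  X3 -> T1 T1
  X4 -> B S
  X5 -> A B
  X6 -> C S

CYK table (by increasing span):
  [0..0]={C,S,T0}  "a"  orig:{C,S}
  [1..1]={A,T1}  "c"  orig:{A}
  [2..2]={C,S,T0}  "a"  orig:{C,S}
  [3..3]={T2}  "b"  orig:{}
  [0..1]={B}  "ac"
  [1..2]=∅  "ca"
  [2..3]=∅  "ab"
  [0..2]={X4}  "aca"  orig:{}
  [1..3]=∅  "cab"
  [0..3]=∅  "acab"

S ∉ T[0,3] ⇒ NO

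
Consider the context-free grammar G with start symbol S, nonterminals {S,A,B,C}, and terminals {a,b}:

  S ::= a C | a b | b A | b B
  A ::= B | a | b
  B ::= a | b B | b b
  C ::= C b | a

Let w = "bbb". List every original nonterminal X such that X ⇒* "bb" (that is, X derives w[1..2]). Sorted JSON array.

CNF form of G:
  S -> T0 A | T0 B | T1 C | T1 T0
  A -> T0 B | T0 T0 | a | b
  B -> T0 B | T0 T0 | a
  C -> C T0 | a
  T0 -> b
  T1 -> a

CYK fill — only the sub-triangle for w[1..2]:
  [1..1]={A,T0}  "b"  orig:{A}
  [2..2]={A,T0}  "b"  orig:{A}
  [1..2]={A,B,S}  "bb"

Original NTs in T[1,2] deriving "bb": ["A", "B", "S"]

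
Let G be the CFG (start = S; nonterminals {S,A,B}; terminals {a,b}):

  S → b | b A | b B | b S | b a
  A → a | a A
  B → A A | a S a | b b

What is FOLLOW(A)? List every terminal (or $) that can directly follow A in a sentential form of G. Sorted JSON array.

FIRST sets, iterate to fixpoint:
[1]
  A via A→a: +{a}
  B via B→A A: +{a}
  B via B→b b: +{b}
  S via S→b: +{b}
  FIRST(S)={b}  FIRST(A)={a}  FIRST(B)={a,b}
[2] done
  FIRST(S)={b}  FIRST(A)={a}  FIRST(B)={a,b}

Compute FOLLOW by fixpoint:
initialize: $ ∈ FOLLOW(S)
iter 1:
  B→A A: FOLLOW(A) ⊇ FIRST(A) = {a}; new: +{a}
  B→a S a: FOLLOW(S) ⊇ FIRST(a) = {a}; new: +{a}
  S→b A: FOLLOW(A) ⊇ FOLLOW(S) ⊇ {$,a}; new: +{$}
  S→b B: FOLLOW(B) ⊇ FOLLOW(S) ⊇ {$,a}; new: +{$,a}
  FOLLOW[S]={$,a}  FOLLOW[A]={$,a}  FOLLOW[B]={$,a}
iter 2: done
  FOLLOW[S]={$,a}  FOLLOW[A]={$,a}  FOLLOW[B]={$,a}

FOLLOW(A) = ["$", "a"]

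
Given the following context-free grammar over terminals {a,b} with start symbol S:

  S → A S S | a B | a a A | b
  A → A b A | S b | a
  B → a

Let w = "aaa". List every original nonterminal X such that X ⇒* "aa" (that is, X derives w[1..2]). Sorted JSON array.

Convert to CNF:
  S -> A X3 | T1 B | T1 X4 | b
  A -> A X2 | S T0 | a
  B -> a
  T0 -> b
  T1 -> a
  X2 -> T0 A
  X3 -> S S
  X4 -> T1 A

CYK table (by increasing span), restricted to cells inside w[1..2]:
  T[1,1] 'a' = {A,B,T1}  orig:{A,B}
  T[2,2] 'a' = {A,B,T1}  orig:{A,B}
  T[1,2] 'aa' = {S,X4}  orig:{S}

Original NTs in T[1,2] deriving "aa": ["S"]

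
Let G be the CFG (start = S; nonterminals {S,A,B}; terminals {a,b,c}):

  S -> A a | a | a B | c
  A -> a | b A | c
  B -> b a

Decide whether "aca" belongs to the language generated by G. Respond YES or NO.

CNF form of G:
  S -> A T1 | T1 B | a | c
  A -> T0 A | a | c
  B -> T0 T1
  T0 -> b
  T1 -> a

CYK table (by increasing span):
  T[0,0] 'a' = {A,S,T1}  orig:{A,S}
  T[1,1] 'c' = {A,S}
  T[2,2] 'a' = {A,S,T1}  orig:{A,S}
  T[0,1] 'ac' = ∅
  T[1,2] 'ca' = {S}
  T[0,2] 'aca' = ∅

S ∉ T[0,2] ⇒ NO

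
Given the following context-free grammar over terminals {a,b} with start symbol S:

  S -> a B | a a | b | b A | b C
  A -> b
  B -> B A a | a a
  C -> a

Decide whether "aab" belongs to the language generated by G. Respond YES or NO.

Convert to CNF:
  S -> T0 B | T0 T0 | T1 A | T1 C | b
  A -> b
  B -> B X2 | T0 T0
  C -> a
  T0 -> a
  T1 -> b
  X2 -> A T0

Fill CYK table bottom-up:
  cell(0,0) a: {C,T0}  orig:{C}
  cell(1,1) a: {C,T0}  orig:{C}
  cell(2,2) b: {A,S,T1}  orig:{A,S}
  cell(0,1) aa: {B,S}
  cell(1,2) ab: ∅
  cell(0,2) aab: ∅

S ∉ T[0,2] ⇒ NO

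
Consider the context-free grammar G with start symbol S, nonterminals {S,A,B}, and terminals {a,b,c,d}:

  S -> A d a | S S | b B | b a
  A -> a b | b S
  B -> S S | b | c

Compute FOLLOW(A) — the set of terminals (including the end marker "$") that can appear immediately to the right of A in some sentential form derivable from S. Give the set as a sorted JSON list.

FIRST iteration:
[1]
  A via A→a b: +{a}
  A via A→b S: +{b}
  B via B→b: +{b}
  B via B→c: +{c}
  S via S→A d a: +{a,b}
  FIRST[S]={a,b}  FIRST[A]={a,b}  FIRST[B]={b,c}
[2]
  B via B→S S: +{a}
  FIRST[S]={a,b}  FIRST[A]={a,b}  FIRST[B]={a,b,c}
[3] (no change)
  FIRST[S]={a,b}  FIRST[A]={a,b}  FIRST[B]={a,b,c}

FOLLOW iteration:
seed FOLLOW(S) with $
iter 1:
  B→S S: FOLLOW(S) ⊇ FIRST(S) = {a,b}; new: +{a,b}
  S→A d a: FOLLOW(A) ⊇ FIRST(d) = {d}; new: +{d}
  S→b B: FOLLOW(B) ⊇ FOLLOW(S) ⊇ {$,a,b}; new: +{$,a,b}
  FOLLOW[S]={$,a,b}  FOLLOW[A]={d}  FOLLOW[B]={$,a,b}
iter 2:
  A→b S: FOLLOW(S) ⊇ FOLLOW(A) ⊇ {d}; new: +{d}
  S→b B: FOLLOW(B) ⊇ FOLLOW(S) ⊇ {$,a,b,d}; new: +{d}
  FOLLOW[S]={$,a,b,d}  FOLLOW[A]={d}  FOLLOW[B]={$,a,b,d}
iter 3: — fixpoint
  FOLLOW[S]={$,a,b,d}  FOLLOW[A]={d}  FOLLOW[B]={$,a,b,d}

FOLLOW(A) = ["d"]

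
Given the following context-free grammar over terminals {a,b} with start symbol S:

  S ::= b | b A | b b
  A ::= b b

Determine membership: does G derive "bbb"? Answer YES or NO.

CNF form of G:
  S -> T0 A | T0 T0 | b
  A -> T0 T0
  T0 -> b

CYK fill:
  [0..0]={S,T0}  "b"  orig:{S}
  [1..1]={S,T0}  "b"  orig:{S}
  [2..2]={S,T0}  "b"  orig:{S}
  [0..1]={A,S}  "bb"
  [1..2]={A,S}  "bb"
  [0..2]={S}  "bbb"

S ∈ T[0,2] ⇒ YES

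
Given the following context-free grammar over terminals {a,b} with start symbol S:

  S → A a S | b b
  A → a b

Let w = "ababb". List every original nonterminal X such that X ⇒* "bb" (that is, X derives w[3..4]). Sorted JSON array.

CNF form of G:
  S -> A X2 | T1 T1
  A -> T0 T1
  T0 -> a
  T1 -> b
  X2 -> T0 S

CYK fill (cells [i..j] with 3 ≤ i ≤ j ≤ 4 only):
  [3..3]={T1}  "b"  orig:{}
  [4..4]={T1}  "b"  orig:{}
  [3..4]={S}  "bb"

Original NTs in T[3,4] deriving "bb": ["S"]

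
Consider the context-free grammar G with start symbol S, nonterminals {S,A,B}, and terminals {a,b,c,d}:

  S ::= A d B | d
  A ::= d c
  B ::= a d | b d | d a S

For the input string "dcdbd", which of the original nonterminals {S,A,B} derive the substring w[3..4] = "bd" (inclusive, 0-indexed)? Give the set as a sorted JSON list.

CNF form of G:
  S -> A X5 | d
  A -> T0 T1
  B -> T0 X4 | T2 T0 | T3 T0
  T0 -> d
  T1 -> c
  T2 -> a
  T3 -> b
  X4 -> T2 S
  X5 -> T0 B

Fill CYK table bottom-up — only the sub-triangle for w[3..4]:
  cell(3,3) b: {T3}  orig:{}
  cell(4,4) d: {S,T0}  orig:{S}
  cell(3,4) bd: {B}

Original NTs in T[3,4] deriving "bd": ["B"]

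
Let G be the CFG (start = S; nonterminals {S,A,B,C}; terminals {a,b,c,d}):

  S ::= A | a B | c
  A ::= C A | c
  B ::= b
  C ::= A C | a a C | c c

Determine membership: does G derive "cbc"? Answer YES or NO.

Convert to CNF:
  S -> C A | T0 B | c
  A -> C A | c
  B -> b
  C -> A C | T0 X2 | T1 T1
  T0 -> a
  T1 -> c
  X2 -> T0 C

Fill CYK table bottom-up:
  cell(0,0) c: {A,S,T1}  orig:{A,S}
  cell(1,1) b: {B}
  cell(2,2) c: {A,S,T1}  orig:{A,S}
  cell(0,1) cb: ∅
  cell(1,2) bc: ∅
  cell(0,2) cbc: ∅

S ∉ T[0,2] ⇒ NO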